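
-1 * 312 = -312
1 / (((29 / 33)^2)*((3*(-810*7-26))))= -363 / 4790336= -0.00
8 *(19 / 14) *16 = 1216 / 7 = 173.71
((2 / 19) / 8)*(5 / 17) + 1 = 1297 / 1292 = 1.00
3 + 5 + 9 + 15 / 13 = 236 / 13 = 18.15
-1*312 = -312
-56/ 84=-2/ 3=-0.67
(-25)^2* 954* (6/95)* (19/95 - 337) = -240980400/19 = -12683178.95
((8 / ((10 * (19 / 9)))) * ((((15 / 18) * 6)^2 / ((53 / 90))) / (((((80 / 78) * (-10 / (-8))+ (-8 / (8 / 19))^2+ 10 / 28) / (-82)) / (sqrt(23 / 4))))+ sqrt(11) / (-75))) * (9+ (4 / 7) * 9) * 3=-15386857200 * sqrt(23) / 199387007-3564 * sqrt(11) / 16625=-370.81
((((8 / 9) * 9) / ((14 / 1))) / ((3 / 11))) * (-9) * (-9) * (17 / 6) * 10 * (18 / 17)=35640 / 7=5091.43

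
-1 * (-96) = 96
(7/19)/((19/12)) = 0.23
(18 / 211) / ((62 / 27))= 243 / 6541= 0.04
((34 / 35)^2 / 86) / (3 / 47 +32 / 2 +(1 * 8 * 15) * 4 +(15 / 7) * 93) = 13583 / 860747125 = 0.00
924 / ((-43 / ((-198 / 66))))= 64.47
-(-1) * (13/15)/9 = 13/135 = 0.10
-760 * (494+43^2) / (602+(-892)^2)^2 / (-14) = 74195 / 369856399941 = 0.00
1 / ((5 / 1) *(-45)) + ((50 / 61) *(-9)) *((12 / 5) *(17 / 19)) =-4132159 / 260775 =-15.85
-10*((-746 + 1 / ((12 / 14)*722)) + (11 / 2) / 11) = 16147495 / 2166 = 7454.98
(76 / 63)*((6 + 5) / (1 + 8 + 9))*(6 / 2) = 418 / 189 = 2.21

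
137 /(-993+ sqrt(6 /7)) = -317429 /2300779 - 137*sqrt(42) /6902337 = -0.14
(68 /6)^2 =1156 /9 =128.44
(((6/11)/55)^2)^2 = 1296/133974300625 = 0.00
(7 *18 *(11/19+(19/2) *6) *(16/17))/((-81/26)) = -6371456/2907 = -2191.76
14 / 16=7 / 8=0.88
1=1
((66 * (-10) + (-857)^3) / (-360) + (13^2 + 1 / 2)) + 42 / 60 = 125896945 / 72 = 1748568.68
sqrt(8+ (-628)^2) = 2 *sqrt(98598) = 628.01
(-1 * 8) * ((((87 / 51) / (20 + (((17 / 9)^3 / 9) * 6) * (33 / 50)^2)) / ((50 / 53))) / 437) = -74698200 / 49547514917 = -0.00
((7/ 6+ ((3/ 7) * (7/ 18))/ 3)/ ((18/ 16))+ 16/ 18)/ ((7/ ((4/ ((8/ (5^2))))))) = 2000/ 567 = 3.53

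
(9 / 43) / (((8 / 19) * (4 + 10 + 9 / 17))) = 153 / 4472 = 0.03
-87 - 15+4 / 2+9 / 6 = -197 / 2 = -98.50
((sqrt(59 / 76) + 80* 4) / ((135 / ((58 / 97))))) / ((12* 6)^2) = 29* sqrt(1121) / 1289805120 + 58 / 212139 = 0.00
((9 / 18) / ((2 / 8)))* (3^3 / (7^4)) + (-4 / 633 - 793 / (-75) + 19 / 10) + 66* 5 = 8675447527 / 25330550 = 342.49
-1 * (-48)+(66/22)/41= 1971/41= 48.07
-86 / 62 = -43 / 31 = -1.39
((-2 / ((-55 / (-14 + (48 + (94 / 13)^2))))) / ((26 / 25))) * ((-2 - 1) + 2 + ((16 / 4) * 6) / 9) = 364550 / 72501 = 5.03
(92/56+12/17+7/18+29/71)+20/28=293546/76041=3.86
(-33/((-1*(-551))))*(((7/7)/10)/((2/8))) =-66/2755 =-0.02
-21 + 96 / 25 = -429 / 25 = -17.16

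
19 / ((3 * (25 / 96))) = 608 / 25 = 24.32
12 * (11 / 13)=132 / 13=10.15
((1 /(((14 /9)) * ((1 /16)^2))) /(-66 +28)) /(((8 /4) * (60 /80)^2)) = -3.85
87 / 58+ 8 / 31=109 / 62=1.76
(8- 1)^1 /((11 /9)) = 5.73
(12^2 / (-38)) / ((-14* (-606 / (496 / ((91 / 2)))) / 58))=-345216 / 1222403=-0.28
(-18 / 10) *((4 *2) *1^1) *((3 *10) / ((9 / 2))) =-96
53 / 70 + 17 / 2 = 9.26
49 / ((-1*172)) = -49 / 172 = -0.28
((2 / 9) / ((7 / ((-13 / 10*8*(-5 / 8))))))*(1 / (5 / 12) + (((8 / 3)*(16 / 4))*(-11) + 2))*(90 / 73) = -6292 / 219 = -28.73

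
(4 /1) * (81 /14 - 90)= -2358 /7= -336.86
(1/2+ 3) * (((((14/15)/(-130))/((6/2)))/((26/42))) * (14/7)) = -343/12675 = -0.03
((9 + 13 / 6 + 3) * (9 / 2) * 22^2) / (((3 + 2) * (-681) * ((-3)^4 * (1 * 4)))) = -0.03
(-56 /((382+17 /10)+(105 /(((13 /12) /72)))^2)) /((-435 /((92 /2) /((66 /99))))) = 435344 /2386753141137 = 0.00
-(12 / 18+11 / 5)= -43 / 15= -2.87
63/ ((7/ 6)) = 54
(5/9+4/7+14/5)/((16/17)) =21029/5040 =4.17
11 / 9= 1.22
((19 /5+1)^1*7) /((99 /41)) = 13.92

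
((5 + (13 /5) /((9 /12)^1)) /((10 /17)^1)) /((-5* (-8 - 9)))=127 /750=0.17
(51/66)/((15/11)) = 17/30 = 0.57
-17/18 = -0.94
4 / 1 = 4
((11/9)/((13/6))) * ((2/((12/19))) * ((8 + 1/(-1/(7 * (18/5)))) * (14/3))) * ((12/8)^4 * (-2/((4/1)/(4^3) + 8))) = 11704/65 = 180.06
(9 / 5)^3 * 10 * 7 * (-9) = -91854 / 25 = -3674.16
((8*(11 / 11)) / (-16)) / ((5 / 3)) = -3 / 10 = -0.30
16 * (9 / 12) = 12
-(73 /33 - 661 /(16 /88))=239797 /66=3633.29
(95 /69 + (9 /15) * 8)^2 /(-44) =-4541161 /5237100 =-0.87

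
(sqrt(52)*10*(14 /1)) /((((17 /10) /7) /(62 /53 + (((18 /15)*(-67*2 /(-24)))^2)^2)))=52362841237*sqrt(13) /22525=8381660.78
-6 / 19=-0.32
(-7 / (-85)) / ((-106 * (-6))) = 7 / 54060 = 0.00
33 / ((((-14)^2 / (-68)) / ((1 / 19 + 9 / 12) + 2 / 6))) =-6919 / 532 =-13.01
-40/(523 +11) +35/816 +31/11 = 741923/266288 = 2.79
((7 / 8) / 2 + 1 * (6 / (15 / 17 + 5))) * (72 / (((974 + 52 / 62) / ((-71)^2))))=819953937 / 1511000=542.66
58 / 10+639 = 644.80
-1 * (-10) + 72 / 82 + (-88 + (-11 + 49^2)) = 2312.88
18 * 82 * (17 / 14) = 12546 / 7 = 1792.29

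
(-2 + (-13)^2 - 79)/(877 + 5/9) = 36/359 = 0.10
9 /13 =0.69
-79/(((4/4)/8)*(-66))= 9.58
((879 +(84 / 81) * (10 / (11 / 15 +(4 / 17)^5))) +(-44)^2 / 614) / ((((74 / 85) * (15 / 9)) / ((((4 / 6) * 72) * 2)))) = 10530718000202096 / 177584186533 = 59299.86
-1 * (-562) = 562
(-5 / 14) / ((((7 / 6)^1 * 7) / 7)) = -15 / 49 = -0.31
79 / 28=2.82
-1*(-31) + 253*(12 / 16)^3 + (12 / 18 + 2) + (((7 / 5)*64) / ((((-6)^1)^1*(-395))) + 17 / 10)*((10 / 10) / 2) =17856521 / 126400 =141.27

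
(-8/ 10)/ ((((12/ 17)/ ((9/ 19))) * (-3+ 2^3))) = -51/ 475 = -0.11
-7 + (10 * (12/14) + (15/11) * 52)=5581/77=72.48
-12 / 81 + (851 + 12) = 23297 / 27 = 862.85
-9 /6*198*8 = -2376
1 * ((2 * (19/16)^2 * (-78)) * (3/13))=-3249/64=-50.77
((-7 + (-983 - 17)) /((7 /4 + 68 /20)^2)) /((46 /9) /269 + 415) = -975178800 /10659509449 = -0.09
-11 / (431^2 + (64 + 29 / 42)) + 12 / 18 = 15607972 / 23414037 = 0.67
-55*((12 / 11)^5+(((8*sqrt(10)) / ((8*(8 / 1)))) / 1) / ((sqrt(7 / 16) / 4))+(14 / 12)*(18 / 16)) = -36816915 / 234256 - 110*sqrt(70) / 7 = -288.64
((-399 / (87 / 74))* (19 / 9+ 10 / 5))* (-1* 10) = 3641540 / 261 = 13952.26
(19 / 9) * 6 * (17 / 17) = 38 / 3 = 12.67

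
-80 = -80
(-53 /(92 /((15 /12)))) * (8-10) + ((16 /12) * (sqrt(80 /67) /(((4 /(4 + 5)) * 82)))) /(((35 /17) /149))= 265 /184 + 15198 * sqrt(335) /96145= 4.33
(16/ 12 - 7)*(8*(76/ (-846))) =5168/ 1269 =4.07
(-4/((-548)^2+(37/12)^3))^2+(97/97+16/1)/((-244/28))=-32050990214559745391/16429499187108554725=-1.95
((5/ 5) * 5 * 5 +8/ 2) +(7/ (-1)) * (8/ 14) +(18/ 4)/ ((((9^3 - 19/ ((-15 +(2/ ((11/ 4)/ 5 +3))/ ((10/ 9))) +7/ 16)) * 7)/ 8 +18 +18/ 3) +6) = 25.01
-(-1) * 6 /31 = 6 /31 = 0.19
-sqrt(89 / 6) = -sqrt(534) / 6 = -3.85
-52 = -52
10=10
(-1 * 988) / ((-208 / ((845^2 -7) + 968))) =6792367 / 2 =3396183.50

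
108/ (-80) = -27/ 20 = -1.35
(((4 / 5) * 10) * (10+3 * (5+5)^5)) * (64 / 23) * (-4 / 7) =-614420480 / 161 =-3816276.27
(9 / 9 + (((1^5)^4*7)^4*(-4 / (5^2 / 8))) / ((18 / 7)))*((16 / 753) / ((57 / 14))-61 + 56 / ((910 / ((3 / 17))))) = 72824.83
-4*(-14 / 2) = 28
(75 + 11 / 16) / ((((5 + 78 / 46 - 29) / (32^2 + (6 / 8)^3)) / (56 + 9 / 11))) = -1141328899375 / 5778432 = -197515.33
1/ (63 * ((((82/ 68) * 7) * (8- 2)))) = 17/ 54243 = 0.00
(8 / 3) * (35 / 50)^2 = 98 / 75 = 1.31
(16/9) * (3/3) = 1.78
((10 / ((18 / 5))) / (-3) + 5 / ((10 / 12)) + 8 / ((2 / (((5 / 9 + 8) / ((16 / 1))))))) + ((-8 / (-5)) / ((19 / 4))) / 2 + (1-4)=44953 / 10260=4.38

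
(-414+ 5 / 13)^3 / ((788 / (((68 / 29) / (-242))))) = 2642828799761 / 3037453562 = 870.08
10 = 10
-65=-65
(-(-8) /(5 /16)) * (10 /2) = 128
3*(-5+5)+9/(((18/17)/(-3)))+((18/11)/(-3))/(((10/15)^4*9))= -2271/88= -25.81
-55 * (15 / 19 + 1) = -1870 / 19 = -98.42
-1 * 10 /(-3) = 10 /3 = 3.33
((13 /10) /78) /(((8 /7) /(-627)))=-1463 /160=-9.14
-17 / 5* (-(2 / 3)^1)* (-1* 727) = -24718 / 15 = -1647.87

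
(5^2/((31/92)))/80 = 115/124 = 0.93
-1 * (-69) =69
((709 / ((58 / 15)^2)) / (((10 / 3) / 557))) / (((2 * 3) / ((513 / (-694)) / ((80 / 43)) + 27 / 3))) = 1697568677757 / 149415424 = 11361.40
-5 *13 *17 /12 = -1105 /12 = -92.08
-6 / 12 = -1 / 2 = -0.50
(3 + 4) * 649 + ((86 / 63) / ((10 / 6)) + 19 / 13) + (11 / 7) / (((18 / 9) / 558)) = 6802763 / 1365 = 4983.71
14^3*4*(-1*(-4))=43904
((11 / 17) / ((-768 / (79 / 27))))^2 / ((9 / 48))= 755161 / 23299633152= 0.00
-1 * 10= -10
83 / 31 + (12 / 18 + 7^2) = 4868 / 93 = 52.34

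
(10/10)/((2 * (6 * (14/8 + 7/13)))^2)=169/127449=0.00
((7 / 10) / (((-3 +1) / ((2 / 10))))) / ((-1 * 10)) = 7 / 1000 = 0.01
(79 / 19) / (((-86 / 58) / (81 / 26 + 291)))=-17519277 / 21242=-824.75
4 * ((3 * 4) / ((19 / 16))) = 768 / 19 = 40.42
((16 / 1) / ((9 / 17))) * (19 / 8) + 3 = 673 / 9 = 74.78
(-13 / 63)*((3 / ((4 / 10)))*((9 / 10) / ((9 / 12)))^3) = -468 / 175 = -2.67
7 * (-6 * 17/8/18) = -119/24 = -4.96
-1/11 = -0.09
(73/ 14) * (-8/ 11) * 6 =-1752/ 77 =-22.75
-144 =-144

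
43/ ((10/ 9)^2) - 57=-2217/ 100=-22.17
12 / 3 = 4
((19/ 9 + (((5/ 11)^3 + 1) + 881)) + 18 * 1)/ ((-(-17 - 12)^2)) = -10807514/ 10074339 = -1.07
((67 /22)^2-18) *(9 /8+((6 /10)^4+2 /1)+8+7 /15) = -102.27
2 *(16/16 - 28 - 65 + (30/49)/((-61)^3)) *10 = -20464607560/11122069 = -1840.00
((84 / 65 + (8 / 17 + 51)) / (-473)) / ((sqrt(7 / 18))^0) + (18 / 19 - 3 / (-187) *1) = 769048 / 902785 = 0.85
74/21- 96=-92.48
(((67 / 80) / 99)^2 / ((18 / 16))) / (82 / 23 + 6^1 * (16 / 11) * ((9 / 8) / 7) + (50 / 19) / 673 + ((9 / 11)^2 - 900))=-9241535723 / 129929939844890400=-0.00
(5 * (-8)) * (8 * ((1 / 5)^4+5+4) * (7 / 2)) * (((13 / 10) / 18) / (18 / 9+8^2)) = -11.03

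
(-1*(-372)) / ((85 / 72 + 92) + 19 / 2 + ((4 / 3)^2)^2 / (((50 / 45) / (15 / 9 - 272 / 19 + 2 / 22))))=83967840 / 15114079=5.56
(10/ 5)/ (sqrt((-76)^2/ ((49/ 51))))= 7 * sqrt(51)/ 1938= 0.03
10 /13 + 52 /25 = 926 /325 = 2.85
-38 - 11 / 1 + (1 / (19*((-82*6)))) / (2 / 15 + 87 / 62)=-109092873 / 2226382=-49.00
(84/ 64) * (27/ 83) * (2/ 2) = 567/ 1328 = 0.43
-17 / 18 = -0.94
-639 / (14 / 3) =-1917 / 14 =-136.93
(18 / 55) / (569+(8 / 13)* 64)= 0.00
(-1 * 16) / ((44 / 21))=-84 / 11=-7.64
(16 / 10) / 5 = 8 / 25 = 0.32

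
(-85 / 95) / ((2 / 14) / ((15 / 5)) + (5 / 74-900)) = 26418 / 26569999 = 0.00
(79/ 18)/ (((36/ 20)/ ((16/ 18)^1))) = 1580/ 729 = 2.17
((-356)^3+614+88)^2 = 2035572022574596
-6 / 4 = -3 / 2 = -1.50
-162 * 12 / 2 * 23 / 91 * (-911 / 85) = 2633.01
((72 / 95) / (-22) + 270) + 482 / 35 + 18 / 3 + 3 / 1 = 292.74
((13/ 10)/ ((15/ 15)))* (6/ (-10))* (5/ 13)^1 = -3/ 10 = -0.30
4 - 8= -4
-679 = -679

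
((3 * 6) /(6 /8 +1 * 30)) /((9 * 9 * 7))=0.00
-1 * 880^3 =-681472000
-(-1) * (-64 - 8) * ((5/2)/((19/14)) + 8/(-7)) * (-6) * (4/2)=80352/133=604.15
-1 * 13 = -13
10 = 10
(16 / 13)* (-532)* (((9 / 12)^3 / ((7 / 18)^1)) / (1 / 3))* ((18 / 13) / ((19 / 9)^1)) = -236196 / 169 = -1397.61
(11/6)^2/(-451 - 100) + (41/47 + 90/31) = 108941539/28901052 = 3.77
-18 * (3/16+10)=-1467/8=-183.38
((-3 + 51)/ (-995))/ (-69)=16/ 22885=0.00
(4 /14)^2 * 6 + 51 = 2523 /49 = 51.49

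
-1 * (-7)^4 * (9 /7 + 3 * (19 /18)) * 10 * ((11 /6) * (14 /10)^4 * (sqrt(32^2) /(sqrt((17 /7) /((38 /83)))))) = -1594379248 * sqrt(375326) /93375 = -10460810.71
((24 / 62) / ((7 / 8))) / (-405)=-32 / 29295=-0.00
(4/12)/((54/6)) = 1/27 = 0.04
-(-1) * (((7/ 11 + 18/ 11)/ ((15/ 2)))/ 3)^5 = 0.00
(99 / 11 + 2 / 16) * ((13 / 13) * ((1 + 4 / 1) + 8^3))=37741 / 8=4717.62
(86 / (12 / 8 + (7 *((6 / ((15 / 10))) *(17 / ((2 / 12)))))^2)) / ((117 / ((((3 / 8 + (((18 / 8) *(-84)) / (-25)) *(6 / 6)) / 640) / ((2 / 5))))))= 22747 / 8143686720000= 0.00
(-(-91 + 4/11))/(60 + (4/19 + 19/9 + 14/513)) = 511461/351835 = 1.45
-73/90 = -0.81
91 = 91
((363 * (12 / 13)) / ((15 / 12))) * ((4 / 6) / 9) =3872 / 195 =19.86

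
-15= -15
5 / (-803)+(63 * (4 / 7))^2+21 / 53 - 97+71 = 54066528 / 42559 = 1270.39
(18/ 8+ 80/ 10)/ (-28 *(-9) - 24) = 0.04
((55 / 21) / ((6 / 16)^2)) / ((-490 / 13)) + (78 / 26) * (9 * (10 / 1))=2495894 / 9261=269.51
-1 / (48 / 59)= -1.23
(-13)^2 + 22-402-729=-940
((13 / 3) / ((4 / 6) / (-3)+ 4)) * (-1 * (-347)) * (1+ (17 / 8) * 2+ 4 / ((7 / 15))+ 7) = 7889739 / 952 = 8287.54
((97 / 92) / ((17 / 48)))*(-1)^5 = -1164 / 391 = -2.98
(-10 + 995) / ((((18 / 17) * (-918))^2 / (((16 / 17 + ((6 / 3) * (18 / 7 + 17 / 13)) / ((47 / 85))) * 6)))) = 536136485 / 5724524988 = 0.09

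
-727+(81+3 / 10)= -645.70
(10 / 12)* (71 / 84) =355 / 504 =0.70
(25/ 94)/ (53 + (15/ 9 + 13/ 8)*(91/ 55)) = 16500/ 3626003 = 0.00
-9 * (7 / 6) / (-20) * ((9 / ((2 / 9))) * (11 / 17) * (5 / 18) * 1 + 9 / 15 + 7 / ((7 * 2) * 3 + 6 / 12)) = 11487 / 2720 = 4.22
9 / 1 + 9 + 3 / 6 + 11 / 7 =281 / 14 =20.07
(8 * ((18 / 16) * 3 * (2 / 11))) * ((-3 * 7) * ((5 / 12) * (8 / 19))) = -3780 / 209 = -18.09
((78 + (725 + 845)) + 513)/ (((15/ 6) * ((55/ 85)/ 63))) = 4628862/ 55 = 84161.13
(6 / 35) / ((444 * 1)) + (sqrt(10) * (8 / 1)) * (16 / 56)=1 / 2590 + 16 * sqrt(10) / 7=7.23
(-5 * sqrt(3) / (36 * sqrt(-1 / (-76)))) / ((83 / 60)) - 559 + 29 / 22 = -12269 / 22 - 50 * sqrt(57) / 249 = -559.20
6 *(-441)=-2646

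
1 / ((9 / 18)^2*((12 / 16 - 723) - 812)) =-16 / 6137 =-0.00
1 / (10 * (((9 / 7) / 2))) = 7 / 45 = 0.16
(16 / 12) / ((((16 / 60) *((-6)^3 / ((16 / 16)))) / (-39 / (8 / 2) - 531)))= 3605 / 288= 12.52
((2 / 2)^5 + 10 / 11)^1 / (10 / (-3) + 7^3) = 0.01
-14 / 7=-2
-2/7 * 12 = -24/7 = -3.43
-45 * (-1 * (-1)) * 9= -405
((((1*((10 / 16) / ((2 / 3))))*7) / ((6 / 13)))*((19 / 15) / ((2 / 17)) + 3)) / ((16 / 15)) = 187915 / 1024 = 183.51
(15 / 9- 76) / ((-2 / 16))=594.67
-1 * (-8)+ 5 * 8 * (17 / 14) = 396 / 7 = 56.57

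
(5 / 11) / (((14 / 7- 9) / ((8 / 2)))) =-20 / 77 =-0.26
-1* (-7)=7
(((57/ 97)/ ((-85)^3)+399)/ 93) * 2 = 15845653212/ 1846673875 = 8.58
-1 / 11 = -0.09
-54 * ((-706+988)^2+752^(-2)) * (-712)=108065649653091 / 35344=3057538752.07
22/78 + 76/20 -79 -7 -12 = -18314/195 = -93.92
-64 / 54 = -32 / 27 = -1.19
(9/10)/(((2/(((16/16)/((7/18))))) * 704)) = 81/49280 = 0.00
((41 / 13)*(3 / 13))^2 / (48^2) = 1681 / 7311616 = 0.00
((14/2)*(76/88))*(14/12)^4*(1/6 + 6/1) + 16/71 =841624943/12146112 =69.29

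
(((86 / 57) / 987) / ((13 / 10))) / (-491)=-860 / 359101197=-0.00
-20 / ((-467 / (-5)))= -100 / 467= -0.21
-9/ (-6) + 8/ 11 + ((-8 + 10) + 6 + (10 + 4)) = 533/ 22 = 24.23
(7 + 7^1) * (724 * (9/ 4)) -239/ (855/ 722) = 1017188/ 45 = 22604.18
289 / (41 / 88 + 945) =25432 / 83201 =0.31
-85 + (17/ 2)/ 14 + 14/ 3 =-6697/ 84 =-79.73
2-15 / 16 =17 / 16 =1.06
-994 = -994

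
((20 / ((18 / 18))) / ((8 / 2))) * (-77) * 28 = -10780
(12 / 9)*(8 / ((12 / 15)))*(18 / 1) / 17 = 240 / 17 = 14.12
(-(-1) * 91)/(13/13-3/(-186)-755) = -5642/46747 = -0.12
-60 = -60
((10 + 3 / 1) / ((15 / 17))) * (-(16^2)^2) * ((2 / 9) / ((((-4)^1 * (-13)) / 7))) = -28884.39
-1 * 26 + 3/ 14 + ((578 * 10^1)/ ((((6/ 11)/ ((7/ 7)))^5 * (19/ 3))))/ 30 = 312472277/ 517104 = 604.27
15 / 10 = 3 / 2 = 1.50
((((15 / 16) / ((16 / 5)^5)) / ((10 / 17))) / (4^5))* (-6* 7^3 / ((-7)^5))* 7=478125 / 120259084288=0.00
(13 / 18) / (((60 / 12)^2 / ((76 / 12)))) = 247 / 1350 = 0.18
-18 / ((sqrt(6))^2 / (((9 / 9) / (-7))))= 3 / 7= 0.43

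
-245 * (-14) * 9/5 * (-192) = -1185408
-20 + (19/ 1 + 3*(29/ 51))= 12/ 17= 0.71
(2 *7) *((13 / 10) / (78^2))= 7 / 2340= 0.00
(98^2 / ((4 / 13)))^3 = 30409307980597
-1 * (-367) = 367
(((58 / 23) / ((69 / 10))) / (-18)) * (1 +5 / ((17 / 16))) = -28130 / 242811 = -0.12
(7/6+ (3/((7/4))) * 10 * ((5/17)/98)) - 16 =-517159/34986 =-14.78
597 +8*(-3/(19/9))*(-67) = 25815/19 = 1358.68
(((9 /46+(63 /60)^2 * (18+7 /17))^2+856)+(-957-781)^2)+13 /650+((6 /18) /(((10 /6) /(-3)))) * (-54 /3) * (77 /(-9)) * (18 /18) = 73916805262834081 /24460960000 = 3021827.65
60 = 60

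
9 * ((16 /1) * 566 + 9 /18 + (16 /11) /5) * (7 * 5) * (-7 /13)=-439344927 /286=-1536171.07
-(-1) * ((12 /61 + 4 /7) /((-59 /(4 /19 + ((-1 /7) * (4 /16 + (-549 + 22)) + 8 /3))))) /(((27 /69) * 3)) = -33595318 /38772027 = -0.87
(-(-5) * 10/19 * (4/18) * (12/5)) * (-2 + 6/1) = 320/57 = 5.61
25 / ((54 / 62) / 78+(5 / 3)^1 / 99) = 5984550 / 6703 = 892.82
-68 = -68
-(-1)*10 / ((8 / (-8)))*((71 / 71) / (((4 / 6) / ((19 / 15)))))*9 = -171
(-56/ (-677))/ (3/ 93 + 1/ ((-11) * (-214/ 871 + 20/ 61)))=-83373136/ 1082546695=-0.08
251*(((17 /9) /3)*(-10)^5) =-15803703.70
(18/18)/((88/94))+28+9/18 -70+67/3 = -2389/132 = -18.10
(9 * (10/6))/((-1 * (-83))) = 15/83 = 0.18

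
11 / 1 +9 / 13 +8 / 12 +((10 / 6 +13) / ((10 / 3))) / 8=10069 / 780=12.91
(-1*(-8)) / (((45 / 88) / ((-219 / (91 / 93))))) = -1593152 / 455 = -3501.43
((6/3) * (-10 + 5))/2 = -5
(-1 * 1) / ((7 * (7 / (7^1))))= -1 / 7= -0.14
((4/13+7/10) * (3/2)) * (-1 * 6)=-1179/130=-9.07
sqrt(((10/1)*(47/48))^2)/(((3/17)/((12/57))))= 3995/342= 11.68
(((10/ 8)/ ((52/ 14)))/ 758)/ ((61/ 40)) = 175/ 601094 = 0.00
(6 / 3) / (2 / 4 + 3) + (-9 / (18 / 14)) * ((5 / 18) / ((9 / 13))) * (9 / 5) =-565 / 126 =-4.48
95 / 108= 0.88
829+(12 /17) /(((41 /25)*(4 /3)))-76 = 525066 /697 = 753.32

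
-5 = -5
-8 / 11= -0.73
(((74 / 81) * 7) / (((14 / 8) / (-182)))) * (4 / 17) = -215488 / 1377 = -156.49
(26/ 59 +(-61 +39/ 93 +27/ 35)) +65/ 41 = -57.78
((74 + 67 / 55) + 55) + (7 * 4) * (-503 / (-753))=6167606 / 41415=148.92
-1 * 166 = -166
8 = 8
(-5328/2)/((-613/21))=55944/613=91.26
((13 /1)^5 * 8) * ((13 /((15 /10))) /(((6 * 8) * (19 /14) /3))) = 67575326 /57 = 1185532.04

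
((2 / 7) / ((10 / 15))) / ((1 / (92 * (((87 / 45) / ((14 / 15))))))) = 4002 / 49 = 81.67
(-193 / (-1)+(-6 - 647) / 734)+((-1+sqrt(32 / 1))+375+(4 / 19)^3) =4 *sqrt(2)+2850132951 / 5034506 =571.78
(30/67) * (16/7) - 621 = -290769/469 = -619.98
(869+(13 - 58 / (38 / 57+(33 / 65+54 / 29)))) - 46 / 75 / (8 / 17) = 4438335739 / 5151300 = 861.60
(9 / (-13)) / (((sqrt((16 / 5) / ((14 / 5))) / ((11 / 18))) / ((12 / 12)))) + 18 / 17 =18 / 17-11* sqrt(14) / 104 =0.66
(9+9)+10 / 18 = 167 / 9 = 18.56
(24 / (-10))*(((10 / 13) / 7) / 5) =-24 / 455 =-0.05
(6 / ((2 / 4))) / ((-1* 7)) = -12 / 7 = -1.71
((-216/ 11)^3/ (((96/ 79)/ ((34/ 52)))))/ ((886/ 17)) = -599176764/ 7665229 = -78.17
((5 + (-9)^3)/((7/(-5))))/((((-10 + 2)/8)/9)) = -32580/7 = -4654.29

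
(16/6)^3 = 512/27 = 18.96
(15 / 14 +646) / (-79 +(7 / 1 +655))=1.11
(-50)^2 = 2500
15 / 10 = 3 / 2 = 1.50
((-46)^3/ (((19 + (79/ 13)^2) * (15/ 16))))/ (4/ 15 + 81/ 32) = -2105572352/ 3173509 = -663.48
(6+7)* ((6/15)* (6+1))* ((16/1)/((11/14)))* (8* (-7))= -2283008/55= -41509.24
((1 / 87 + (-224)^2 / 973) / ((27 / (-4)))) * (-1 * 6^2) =275.09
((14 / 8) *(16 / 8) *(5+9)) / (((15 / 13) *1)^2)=8281 / 225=36.80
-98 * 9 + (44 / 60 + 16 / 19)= -250921 / 285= -880.42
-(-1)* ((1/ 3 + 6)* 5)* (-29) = -2755/ 3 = -918.33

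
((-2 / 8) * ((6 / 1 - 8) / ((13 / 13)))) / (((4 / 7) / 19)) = 133 / 8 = 16.62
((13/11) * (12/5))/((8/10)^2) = 195/44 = 4.43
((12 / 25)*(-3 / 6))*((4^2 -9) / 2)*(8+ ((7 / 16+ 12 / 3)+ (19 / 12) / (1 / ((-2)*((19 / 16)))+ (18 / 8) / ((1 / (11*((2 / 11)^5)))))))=-7.25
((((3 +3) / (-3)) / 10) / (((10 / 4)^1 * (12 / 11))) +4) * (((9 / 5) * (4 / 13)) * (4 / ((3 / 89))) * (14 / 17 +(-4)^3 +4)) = -421884208 / 27625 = -15271.83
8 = 8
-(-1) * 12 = 12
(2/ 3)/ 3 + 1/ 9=1/ 3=0.33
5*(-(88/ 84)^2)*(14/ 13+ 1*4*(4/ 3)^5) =-137093000/ 1393119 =-98.41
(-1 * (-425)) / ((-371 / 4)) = -1700 / 371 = -4.58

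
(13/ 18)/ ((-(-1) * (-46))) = -13/ 828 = -0.02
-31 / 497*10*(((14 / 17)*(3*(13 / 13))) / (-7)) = 1860 / 8449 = 0.22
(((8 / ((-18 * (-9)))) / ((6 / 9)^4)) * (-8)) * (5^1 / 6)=-5 / 3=-1.67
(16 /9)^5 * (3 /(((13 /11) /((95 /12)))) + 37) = 1013.90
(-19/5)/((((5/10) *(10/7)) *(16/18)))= -1197/200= -5.98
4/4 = 1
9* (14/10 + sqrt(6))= 63/5 + 9* sqrt(6)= 34.65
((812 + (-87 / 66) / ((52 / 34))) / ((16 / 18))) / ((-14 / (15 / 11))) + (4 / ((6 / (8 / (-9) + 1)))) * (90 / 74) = -6945558395 / 78222144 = -88.79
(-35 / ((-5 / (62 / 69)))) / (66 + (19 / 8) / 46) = 6944 / 72921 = 0.10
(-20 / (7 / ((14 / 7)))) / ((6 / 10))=-200 / 21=-9.52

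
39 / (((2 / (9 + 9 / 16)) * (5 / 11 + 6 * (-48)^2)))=65637 / 4866208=0.01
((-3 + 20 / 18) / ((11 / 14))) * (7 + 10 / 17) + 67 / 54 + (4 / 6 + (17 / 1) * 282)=2837933 / 594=4777.66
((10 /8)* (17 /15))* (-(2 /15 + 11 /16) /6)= -3349 /17280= -0.19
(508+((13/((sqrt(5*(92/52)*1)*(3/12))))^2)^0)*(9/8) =4581/8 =572.62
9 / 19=0.47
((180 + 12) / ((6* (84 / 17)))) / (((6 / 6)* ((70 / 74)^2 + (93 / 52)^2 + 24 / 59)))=29703050624 / 20640114663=1.44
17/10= 1.70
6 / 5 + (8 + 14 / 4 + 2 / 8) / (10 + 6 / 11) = 2.31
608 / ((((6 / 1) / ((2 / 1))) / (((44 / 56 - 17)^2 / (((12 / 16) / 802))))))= 25126364864 / 441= 56975884.05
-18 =-18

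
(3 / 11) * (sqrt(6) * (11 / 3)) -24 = -24+sqrt(6) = -21.55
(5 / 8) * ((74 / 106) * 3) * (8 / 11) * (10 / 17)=5550 / 9911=0.56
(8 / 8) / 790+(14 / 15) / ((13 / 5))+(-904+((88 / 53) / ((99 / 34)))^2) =-2110795841183 / 2336722830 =-903.31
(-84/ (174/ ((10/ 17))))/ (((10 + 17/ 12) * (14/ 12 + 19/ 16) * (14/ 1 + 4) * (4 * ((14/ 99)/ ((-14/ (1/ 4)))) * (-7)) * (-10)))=6336/ 7632133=0.00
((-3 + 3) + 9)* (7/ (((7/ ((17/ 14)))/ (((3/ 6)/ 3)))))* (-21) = -153/ 4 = -38.25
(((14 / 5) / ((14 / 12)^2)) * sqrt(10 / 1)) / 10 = 36 * sqrt(10) / 175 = 0.65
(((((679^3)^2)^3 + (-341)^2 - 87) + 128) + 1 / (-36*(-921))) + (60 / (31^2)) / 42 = 209913077451572236772171346760086756691381579397546218842883 / 223040412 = 941143694854599877497407700000000000000000000000000.00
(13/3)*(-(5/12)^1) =-65/36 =-1.81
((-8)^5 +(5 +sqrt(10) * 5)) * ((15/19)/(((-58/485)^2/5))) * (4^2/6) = -385333833750/15979 +58806250 * sqrt(10)/15979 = -24103377.69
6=6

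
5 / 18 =0.28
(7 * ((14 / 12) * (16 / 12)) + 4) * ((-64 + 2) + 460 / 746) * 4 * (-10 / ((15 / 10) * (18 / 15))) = 22726400 / 1119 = 20309.56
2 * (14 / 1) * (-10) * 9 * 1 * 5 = -12600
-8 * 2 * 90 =-1440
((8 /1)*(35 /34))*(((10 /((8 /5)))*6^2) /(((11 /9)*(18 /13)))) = 204750 /187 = 1094.92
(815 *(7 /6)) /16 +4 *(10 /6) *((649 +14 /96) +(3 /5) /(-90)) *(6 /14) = 918773 /480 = 1914.11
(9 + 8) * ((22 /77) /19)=34 /133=0.26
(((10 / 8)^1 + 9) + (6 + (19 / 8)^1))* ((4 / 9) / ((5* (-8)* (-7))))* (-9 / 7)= -149 / 3920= -0.04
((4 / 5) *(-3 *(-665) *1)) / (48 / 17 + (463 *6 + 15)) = 9044 / 15843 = 0.57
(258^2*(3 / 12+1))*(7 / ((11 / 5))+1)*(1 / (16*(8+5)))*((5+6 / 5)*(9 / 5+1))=83055231 / 2860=29040.29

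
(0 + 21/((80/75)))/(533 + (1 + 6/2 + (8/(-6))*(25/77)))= 72765/1983152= 0.04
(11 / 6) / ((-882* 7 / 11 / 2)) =-121 / 18522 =-0.01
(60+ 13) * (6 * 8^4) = 1794048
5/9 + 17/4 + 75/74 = 5.82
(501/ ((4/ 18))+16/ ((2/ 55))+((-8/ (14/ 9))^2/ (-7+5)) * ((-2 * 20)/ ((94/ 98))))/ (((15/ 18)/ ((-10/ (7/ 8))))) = -44516.43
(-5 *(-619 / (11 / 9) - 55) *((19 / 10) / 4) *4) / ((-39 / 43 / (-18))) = 15137376 / 143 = 105855.78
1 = 1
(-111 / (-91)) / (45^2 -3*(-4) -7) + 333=61515201 / 184730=333.00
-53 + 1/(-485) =-25706/485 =-53.00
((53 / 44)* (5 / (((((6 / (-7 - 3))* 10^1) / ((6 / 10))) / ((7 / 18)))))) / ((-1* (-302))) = -371 / 478368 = -0.00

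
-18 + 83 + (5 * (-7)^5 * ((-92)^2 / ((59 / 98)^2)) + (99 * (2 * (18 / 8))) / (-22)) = -27324233748741 / 13924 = -1962383923.35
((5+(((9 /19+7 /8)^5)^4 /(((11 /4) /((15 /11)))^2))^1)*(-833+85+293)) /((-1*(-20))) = -369848335892398430587782944214667175253962888638955 /158628971422096701775531799778854877003255906304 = -2331.53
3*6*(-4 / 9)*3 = -24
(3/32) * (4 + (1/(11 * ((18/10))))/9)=3569/9504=0.38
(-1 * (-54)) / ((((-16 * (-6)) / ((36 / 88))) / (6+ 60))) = 243 / 16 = 15.19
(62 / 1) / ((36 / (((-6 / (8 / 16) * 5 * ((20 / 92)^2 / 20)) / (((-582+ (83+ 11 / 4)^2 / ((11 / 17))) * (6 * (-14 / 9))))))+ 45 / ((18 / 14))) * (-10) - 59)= -3410 / 14053655501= -0.00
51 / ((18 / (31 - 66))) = -595 / 6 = -99.17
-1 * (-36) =36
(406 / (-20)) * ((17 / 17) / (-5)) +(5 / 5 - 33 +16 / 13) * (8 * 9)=-1437361 / 650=-2211.32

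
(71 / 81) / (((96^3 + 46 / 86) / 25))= 76325 / 3081537351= 0.00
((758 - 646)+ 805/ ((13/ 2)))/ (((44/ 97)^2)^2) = 135715387773/ 24362624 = 5570.64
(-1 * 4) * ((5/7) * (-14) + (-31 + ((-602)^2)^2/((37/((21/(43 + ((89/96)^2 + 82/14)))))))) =-711714387522766036/118670803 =-5997384104.01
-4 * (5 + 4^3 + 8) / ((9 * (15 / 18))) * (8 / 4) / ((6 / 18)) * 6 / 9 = -2464 / 15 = -164.27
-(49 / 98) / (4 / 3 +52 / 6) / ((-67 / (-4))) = -1 / 335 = -0.00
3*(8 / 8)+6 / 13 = 45 / 13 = 3.46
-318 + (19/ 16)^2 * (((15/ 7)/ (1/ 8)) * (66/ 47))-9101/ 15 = -70336519/ 78960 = -890.79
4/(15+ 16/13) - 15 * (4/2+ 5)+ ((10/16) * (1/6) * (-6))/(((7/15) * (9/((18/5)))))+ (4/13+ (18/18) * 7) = -7525377/76804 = -97.98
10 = 10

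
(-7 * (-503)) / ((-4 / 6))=-10563 / 2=-5281.50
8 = 8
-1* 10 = -10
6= 6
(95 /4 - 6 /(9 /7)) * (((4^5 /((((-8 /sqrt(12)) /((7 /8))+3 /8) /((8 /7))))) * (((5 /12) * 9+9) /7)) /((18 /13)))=-26533691392 * sqrt(3) /4045419 - 103647232 /64213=-12974.55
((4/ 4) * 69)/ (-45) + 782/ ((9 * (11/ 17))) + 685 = 404786/ 495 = 817.75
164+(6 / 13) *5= 2162 / 13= 166.31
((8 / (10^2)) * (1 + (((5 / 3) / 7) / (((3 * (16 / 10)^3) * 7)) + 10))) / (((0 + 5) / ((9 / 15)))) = 2484337 / 23520000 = 0.11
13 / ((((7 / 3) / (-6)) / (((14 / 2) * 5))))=-1170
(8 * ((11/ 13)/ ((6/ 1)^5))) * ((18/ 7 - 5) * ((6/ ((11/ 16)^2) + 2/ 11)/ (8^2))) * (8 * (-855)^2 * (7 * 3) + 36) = -45177845593/ 864864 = -52236.94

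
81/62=1.31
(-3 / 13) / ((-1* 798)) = 1 / 3458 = 0.00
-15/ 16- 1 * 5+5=-15/ 16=-0.94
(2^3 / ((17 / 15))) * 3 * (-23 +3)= -7200 / 17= -423.53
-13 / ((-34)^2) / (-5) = 13 / 5780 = 0.00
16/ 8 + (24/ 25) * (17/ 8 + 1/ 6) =21/ 5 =4.20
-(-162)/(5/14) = 2268/5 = 453.60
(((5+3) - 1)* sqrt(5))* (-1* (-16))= 250.44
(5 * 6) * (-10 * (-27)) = 8100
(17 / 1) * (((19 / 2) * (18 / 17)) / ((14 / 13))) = 158.79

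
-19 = -19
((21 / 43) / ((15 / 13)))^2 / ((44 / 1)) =8281 / 2033900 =0.00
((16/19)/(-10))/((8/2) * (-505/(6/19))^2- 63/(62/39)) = -4464/542255006515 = -0.00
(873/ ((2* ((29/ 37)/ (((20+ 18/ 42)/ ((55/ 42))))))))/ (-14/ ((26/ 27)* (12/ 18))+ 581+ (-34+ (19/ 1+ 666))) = 32753214/ 4562425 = 7.18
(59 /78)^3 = 205379 /474552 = 0.43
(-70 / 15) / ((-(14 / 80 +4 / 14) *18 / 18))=3920 / 387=10.13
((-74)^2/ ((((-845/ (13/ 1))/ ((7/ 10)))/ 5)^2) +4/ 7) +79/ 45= 4845488/ 266175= 18.20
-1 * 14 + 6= -8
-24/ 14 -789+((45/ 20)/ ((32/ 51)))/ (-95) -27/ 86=-2895428079/ 3660160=-791.07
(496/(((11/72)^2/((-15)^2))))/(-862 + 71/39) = -22562841600/4059187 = -5558.46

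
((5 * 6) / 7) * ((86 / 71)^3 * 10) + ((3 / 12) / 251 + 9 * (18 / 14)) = 220689326741 / 2515398508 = 87.74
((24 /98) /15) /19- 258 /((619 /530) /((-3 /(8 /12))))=2864363626 /2881445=994.07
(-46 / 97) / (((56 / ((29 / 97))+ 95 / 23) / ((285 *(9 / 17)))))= -78699330 / 210562459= -0.37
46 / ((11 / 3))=138 / 11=12.55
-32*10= -320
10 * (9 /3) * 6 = 180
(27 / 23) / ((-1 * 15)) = -9 / 115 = -0.08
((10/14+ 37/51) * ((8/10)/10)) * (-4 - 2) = -2056/2975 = -0.69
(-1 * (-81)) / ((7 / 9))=729 / 7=104.14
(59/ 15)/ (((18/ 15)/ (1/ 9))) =59/ 162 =0.36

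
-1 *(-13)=13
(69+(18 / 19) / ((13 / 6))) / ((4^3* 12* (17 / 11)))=62887 / 1074944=0.06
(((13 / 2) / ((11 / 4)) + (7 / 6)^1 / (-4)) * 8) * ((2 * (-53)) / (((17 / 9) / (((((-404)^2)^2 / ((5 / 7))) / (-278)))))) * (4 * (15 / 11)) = 194620774788744192 / 285923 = 680675478323.69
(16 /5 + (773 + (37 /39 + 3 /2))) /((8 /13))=303673 /240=1265.30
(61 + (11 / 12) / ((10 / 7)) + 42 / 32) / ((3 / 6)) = 15109 / 120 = 125.91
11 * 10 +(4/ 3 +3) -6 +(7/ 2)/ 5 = 3271/ 30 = 109.03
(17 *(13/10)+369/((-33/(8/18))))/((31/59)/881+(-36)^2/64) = 587674574/694719795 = 0.85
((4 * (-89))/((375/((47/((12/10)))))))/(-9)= 8366/2025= 4.13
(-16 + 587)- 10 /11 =6271 /11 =570.09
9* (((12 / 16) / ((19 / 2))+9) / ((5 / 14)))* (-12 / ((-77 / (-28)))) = -208656 / 209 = -998.35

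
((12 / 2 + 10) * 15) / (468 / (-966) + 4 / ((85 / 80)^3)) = 18983832 / 225461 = 84.20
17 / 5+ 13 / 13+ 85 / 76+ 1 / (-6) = 6101 / 1140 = 5.35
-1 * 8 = -8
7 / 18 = 0.39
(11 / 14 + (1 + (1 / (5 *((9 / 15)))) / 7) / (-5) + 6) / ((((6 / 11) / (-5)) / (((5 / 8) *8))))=-75955 / 252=-301.41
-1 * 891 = -891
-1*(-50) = 50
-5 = -5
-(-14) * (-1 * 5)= -70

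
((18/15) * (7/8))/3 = 7/20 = 0.35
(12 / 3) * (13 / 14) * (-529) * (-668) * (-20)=-26250491.43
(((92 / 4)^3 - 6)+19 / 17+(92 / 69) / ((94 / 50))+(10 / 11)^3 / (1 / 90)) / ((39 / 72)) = 22579.28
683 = 683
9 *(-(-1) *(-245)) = -2205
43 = 43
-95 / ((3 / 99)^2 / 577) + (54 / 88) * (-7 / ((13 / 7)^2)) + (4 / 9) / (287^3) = -94439762885216620423 / 1582076868372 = -59693536.25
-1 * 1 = -1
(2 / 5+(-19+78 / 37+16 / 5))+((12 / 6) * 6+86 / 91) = -5839 / 16835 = -0.35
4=4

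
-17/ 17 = -1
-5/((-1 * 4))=5/4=1.25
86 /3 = 28.67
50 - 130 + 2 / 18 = -79.89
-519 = -519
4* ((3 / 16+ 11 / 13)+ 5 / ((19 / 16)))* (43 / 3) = 891175 / 2964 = 300.67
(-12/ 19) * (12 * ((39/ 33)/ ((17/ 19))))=-1872/ 187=-10.01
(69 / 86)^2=4761 / 7396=0.64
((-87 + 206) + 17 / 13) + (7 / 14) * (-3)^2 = 3245 / 26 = 124.81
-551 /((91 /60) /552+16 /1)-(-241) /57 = -912467189 /30210627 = -30.20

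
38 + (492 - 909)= -379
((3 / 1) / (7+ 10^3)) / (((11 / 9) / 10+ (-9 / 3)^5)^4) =196830000 / 229906172248756804127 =0.00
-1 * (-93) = 93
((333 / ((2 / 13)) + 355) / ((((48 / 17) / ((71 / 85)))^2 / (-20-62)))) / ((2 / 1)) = -1041465559 / 115200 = -9040.50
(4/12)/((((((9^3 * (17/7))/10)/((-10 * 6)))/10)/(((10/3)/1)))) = -3.77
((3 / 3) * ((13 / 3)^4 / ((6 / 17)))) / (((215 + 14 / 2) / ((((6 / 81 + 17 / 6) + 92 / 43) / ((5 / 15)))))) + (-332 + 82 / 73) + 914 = 3970156503263 / 6096113784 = 651.26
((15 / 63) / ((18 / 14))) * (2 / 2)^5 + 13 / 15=142 / 135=1.05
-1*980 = -980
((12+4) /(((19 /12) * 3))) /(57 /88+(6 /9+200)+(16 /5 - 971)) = -84480 /19223459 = -0.00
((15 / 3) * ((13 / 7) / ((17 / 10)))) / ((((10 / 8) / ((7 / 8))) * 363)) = 65 / 6171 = 0.01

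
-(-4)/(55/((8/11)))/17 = 32/10285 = 0.00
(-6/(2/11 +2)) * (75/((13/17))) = -269.71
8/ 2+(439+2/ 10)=2216/ 5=443.20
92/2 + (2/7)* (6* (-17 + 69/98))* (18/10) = -7348/1715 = -4.28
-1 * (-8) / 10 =4 / 5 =0.80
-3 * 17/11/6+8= 159/22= 7.23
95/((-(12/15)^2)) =-2375/16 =-148.44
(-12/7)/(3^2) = -4/21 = -0.19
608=608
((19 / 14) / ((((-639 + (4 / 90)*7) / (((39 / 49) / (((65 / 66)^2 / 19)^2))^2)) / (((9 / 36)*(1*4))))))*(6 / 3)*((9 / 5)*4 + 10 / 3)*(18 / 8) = -8557026133102649078684544 / 910777353399016796875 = -9395.30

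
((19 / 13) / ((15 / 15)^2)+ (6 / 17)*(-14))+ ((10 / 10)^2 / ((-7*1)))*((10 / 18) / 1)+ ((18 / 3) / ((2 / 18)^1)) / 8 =177713 / 55692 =3.19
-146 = -146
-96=-96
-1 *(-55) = 55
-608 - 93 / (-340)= -206627 / 340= -607.73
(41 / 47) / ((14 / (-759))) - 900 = -623319 / 658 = -947.29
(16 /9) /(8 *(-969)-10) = -8 /34929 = -0.00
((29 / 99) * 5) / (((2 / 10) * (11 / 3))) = 2.00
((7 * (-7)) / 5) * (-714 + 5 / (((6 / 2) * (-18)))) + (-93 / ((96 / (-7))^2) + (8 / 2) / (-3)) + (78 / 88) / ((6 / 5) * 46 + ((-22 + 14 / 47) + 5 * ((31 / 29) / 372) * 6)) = 4869950065560073 / 696074480640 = 6996.31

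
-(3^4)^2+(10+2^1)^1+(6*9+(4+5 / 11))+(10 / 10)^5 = -71385 / 11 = -6489.55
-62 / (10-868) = 31 / 429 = 0.07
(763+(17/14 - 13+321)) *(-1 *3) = -45033/14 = -3216.64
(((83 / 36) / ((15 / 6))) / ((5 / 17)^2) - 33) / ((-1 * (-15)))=-50263 / 33750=-1.49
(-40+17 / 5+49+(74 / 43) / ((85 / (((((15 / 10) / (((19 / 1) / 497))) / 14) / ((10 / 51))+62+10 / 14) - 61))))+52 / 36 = 1239757193 / 87500700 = 14.17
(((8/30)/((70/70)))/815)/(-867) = -4/10599075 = -0.00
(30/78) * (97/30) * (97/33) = 9409/2574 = 3.66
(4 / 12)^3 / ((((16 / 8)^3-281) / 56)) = -8 / 1053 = -0.01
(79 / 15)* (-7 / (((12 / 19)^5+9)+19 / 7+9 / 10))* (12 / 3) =-76679833832 / 6611440971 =-11.60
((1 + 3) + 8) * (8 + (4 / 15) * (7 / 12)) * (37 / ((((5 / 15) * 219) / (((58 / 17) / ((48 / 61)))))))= 24021251 / 111690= 215.07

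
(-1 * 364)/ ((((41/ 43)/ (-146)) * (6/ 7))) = 7998172/ 123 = 65025.79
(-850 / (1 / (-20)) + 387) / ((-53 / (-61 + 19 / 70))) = 73912137 / 3710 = 19922.41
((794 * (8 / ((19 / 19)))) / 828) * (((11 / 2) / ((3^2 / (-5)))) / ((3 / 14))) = -611380 / 5589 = -109.39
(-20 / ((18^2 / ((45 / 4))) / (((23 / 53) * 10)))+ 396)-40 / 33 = 4111279 / 10494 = 391.77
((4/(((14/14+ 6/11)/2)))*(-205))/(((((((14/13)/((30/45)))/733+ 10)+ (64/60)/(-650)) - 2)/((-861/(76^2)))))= 630718554375/31900138274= 19.77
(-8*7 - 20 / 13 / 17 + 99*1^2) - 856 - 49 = -190522 / 221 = -862.09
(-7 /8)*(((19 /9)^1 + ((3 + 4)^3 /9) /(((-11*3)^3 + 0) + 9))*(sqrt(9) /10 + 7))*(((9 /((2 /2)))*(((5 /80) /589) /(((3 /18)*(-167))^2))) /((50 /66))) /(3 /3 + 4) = -11505439407 /2623002841280000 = -0.00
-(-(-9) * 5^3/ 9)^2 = -15625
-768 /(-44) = 192 /11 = 17.45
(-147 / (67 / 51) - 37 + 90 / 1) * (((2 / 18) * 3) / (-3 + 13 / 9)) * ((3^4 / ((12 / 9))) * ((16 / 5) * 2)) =11506536 / 2345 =4906.84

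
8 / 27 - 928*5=-125272 / 27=-4639.70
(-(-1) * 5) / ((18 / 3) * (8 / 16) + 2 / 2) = 5 / 4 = 1.25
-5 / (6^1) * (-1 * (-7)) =-35 / 6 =-5.83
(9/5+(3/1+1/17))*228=94164/85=1107.81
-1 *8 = -8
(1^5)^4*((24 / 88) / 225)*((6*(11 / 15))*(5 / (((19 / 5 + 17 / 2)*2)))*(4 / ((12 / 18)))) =4 / 615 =0.01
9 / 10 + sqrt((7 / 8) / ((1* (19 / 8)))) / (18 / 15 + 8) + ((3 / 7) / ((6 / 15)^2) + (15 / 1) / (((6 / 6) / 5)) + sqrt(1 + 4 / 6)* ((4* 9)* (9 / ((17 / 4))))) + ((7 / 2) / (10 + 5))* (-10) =5* sqrt(133) / 874 + 32023 / 420 + 432* sqrt(15) / 17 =174.73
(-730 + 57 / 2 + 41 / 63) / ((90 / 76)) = -1677833 / 2835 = -591.83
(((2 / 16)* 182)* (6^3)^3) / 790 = 114633792 / 395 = 290212.13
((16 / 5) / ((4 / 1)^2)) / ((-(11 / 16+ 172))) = -16 / 13815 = -0.00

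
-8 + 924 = 916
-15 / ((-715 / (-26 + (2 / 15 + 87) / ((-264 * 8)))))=-824987 / 1510080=-0.55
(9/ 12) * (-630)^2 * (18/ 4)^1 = 2679075/ 2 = 1339537.50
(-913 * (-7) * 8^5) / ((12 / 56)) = 2931884032 / 3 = 977294677.33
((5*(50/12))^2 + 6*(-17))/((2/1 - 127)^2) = 11953/562500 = 0.02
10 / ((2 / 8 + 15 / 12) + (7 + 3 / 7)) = 28 / 25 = 1.12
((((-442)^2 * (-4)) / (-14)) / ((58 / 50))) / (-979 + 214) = -114920 / 1827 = -62.90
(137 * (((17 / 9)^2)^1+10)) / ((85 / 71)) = 10689973 / 6885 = 1552.65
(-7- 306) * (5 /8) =-1565 /8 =-195.62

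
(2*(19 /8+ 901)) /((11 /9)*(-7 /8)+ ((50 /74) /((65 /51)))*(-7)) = -62571366 /165557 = -377.94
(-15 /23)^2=225 /529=0.43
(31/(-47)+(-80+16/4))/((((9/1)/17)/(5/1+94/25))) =-1490441/1175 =-1268.46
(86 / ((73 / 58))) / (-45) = -4988 / 3285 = -1.52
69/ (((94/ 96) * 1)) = 3312/ 47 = 70.47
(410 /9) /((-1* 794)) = -205 /3573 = -0.06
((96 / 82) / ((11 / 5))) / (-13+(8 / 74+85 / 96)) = -852480 / 19233797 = -0.04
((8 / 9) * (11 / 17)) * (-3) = -88 / 51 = -1.73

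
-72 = -72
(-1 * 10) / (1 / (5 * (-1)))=50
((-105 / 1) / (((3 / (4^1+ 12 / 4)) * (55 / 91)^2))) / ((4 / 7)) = -2840383 / 2420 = -1173.71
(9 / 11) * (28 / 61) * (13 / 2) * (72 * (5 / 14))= 42120 / 671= 62.77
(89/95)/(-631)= -89/59945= -0.00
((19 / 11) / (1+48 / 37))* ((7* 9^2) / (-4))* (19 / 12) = -2524473 / 14960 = -168.75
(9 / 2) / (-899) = -9 / 1798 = -0.01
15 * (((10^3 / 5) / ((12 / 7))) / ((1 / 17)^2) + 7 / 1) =505855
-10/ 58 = -5/ 29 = -0.17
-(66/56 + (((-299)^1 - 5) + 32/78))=330233/1092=302.41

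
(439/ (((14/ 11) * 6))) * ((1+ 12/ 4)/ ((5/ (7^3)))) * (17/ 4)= 4022557/ 60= 67042.62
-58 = -58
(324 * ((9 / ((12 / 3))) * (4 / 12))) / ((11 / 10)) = 2430 / 11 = 220.91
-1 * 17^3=-4913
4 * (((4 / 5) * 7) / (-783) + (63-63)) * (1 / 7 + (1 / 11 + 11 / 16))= -227 / 8613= -0.03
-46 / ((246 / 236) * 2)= -2714 / 123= -22.07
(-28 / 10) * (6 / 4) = -21 / 5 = -4.20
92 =92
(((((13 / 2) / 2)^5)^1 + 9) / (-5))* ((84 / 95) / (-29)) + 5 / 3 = 1434623 / 364800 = 3.93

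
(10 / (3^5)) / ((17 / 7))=70 / 4131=0.02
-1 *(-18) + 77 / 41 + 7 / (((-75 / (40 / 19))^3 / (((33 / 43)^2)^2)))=2388917069289313 / 120178974802375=19.88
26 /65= 2 /5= 0.40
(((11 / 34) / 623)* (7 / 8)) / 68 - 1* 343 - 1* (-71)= -447751157 / 1646144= -272.00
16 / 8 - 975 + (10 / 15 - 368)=-4021 / 3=-1340.33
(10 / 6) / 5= 1 / 3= 0.33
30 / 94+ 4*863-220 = 151919 / 47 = 3232.32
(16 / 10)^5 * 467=15302656 / 3125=4896.85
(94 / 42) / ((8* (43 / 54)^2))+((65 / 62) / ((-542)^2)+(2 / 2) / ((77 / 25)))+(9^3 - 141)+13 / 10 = 7650475133269121 / 12965459211320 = 590.07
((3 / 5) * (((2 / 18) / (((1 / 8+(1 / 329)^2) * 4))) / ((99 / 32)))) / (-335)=-6927424 / 53851171275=-0.00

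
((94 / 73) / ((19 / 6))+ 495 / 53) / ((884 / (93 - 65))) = 5015199 / 16245931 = 0.31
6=6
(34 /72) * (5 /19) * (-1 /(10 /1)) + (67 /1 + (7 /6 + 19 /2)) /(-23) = -106639 /31464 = -3.39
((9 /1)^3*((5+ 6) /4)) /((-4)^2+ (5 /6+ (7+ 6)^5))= 24057 /4455718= 0.01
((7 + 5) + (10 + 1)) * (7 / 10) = 161 / 10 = 16.10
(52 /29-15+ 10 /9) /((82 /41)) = -3157 /522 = -6.05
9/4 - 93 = -363/4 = -90.75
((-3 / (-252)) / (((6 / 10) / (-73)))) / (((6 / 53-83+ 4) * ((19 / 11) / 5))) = 1063975 / 20018628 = 0.05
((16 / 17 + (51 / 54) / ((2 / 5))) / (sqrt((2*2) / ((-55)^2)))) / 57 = 1.59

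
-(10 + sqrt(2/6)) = -10- sqrt(3)/3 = -10.58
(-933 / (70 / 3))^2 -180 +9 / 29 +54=209337129 / 142100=1473.17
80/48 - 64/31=-37/93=-0.40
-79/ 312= -0.25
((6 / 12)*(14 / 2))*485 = 3395 / 2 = 1697.50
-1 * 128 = -128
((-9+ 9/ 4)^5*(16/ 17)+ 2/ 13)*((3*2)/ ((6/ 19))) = -250575.42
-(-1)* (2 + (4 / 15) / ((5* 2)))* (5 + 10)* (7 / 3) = 1064 / 15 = 70.93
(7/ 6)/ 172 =7/ 1032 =0.01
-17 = -17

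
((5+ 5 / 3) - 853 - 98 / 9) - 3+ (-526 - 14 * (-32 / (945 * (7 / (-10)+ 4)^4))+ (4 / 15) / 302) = -33511803660362 / 24174999585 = -1386.22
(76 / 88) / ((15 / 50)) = 95 / 33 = 2.88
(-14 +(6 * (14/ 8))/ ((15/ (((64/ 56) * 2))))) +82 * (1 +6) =2808/ 5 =561.60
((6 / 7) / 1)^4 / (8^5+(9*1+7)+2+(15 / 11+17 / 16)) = 0.00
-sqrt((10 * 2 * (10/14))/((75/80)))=-8 * sqrt(105)/21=-3.90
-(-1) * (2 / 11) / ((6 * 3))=1 / 99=0.01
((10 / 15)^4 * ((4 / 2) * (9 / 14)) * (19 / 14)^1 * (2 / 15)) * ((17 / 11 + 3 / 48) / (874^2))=283 / 2925444060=0.00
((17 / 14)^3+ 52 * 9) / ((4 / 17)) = 21914785 / 10976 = 1996.61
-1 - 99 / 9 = -12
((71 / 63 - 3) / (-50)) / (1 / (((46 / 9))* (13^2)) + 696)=7774 / 144438525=0.00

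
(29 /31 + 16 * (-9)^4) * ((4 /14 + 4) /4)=48814275 /434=112475.29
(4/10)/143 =2/715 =0.00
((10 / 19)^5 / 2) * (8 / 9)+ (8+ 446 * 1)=10117740514 / 22284891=454.02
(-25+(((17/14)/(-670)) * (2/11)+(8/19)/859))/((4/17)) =-357847866279/3368001560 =-106.25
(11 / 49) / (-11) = -1 / 49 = -0.02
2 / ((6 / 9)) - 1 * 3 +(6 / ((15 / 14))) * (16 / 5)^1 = 448 / 25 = 17.92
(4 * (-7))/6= -14/3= -4.67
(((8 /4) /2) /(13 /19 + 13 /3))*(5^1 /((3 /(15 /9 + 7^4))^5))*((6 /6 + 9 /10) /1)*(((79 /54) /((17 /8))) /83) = 32640684801358453374976 /6307673229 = 5174758364350.65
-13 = -13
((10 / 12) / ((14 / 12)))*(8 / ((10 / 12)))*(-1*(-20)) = 960 / 7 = 137.14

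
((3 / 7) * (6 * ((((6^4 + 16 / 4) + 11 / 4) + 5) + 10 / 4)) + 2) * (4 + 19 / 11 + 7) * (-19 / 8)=-4483715 / 44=-101902.61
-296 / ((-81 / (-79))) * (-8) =187072 / 81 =2309.53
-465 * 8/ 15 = -248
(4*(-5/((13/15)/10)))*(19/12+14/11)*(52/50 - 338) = 2442960/11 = 222087.27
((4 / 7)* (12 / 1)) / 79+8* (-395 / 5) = -349448 / 553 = -631.91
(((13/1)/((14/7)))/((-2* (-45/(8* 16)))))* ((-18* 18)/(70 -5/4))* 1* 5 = -59904/275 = -217.83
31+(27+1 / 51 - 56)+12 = 14.02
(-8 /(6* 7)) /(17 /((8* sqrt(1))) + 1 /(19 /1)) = -0.09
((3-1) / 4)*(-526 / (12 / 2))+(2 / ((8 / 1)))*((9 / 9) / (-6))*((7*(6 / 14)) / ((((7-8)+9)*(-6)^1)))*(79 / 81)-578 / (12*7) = -50.71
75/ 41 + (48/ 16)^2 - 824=-33340/ 41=-813.17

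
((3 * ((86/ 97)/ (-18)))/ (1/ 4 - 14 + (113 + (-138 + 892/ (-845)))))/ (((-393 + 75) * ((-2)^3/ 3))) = 36335/ 8300226756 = 0.00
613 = 613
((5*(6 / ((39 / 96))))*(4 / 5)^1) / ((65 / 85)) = 13056 / 169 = 77.25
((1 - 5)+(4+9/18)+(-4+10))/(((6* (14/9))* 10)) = 39/560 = 0.07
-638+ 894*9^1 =7408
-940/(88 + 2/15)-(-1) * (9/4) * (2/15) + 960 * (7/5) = 1333.63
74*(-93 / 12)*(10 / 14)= -5735 / 14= -409.64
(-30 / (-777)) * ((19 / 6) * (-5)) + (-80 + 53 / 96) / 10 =-709131 / 82880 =-8.56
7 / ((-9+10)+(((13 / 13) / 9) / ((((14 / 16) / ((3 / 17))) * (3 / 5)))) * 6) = 2499 / 437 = 5.72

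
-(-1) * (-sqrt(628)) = -25.06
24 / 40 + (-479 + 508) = 148 / 5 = 29.60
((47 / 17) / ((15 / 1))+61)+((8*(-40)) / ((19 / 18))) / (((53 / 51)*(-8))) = 25074814 / 256785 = 97.65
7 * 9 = 63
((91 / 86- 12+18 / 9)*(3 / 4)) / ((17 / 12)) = -4.73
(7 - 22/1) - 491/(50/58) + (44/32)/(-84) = -9820883/16800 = -584.58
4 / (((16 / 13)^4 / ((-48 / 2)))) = -85683 / 2048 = -41.84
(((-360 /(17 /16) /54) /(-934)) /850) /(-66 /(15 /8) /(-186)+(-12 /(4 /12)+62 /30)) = -496 /2117704433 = -0.00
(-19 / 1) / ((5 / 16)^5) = -19922944 / 3125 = -6375.34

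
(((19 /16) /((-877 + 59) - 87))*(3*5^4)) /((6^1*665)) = -25 /40544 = -0.00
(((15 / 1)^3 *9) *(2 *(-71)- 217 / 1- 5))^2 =122246192250000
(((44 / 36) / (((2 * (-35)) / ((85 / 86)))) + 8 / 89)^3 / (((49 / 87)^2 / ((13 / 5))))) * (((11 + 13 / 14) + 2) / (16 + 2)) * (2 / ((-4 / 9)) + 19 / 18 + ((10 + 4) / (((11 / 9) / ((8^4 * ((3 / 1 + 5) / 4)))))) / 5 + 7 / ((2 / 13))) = 181906927061962485755868275 / 3979890615504814431708672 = 45.71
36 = 36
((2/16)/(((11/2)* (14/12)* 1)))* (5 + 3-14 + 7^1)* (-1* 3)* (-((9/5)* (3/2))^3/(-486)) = -0.00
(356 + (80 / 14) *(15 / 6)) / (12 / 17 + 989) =44064 / 117775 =0.37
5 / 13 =0.38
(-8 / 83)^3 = -512 / 571787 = -0.00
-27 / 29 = -0.93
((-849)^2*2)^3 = 2995960812576659208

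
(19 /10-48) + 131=849 /10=84.90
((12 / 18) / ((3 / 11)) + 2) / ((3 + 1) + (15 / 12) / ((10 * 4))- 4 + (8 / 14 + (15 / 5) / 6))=8960 / 2223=4.03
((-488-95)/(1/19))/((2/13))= -72000.50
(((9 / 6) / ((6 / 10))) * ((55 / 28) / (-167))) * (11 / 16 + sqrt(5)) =-275 * sqrt(5) / 9352- 3025 / 149632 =-0.09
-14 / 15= -0.93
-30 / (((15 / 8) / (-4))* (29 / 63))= 4032 / 29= 139.03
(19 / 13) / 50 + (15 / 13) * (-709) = -531731 / 650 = -818.05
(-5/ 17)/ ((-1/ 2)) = 10/ 17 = 0.59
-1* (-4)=4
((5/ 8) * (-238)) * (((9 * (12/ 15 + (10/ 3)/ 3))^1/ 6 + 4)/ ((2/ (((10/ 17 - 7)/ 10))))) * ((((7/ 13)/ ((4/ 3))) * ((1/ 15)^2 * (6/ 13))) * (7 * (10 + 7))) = 65464637/ 2028000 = 32.28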